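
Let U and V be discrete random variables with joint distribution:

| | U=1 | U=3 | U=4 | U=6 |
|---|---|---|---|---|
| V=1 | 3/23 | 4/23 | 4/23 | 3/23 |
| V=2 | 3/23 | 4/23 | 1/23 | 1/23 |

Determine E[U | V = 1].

P(V = 1) = 14/23.
Σ U·P over the event = 1·(3/23) + 3·(4/23) + 4·(4/23) + 6·(3/23) = 49/23.
E[U | V = 1] = (49/23) / (14/23) = 7/2.

7/2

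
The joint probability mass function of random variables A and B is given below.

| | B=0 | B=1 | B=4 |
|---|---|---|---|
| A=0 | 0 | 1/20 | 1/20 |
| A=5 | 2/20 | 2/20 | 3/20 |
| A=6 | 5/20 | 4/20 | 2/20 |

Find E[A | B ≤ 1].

P(B ≤ 1) = 7/10.
Σ A·P over the event = 0·(1/20) + 5·(2/20) + 5·(2/20) + 6·(5/20) + 6·(4/20) = 37/10.
E[A | B ≤ 1] = (37/10) / (7/10) = 37/7.

37/7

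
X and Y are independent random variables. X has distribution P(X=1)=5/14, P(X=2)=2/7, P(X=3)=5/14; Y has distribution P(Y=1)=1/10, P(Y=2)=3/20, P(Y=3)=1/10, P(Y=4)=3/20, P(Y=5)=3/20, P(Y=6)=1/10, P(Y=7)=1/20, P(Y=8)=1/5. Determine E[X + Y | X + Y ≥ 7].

P(X + Y ≥ 7) = 1/2.
Summing (X+Y)·P(x,y) over outcomes with X + Y ≥ 7 gives 1219/280.
E[X + Y | X + Y ≥ 7] = (1219/280) / (1/2) = 1219/140.

1219/140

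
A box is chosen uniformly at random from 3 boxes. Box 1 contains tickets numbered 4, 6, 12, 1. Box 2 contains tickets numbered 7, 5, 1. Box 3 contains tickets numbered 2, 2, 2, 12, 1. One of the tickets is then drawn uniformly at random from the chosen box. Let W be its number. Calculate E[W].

E[W | box 1] = (4+6+12+1)/4 = 23/4.
E[W | box 2] = (7+5+1)/3 = 13/3.
E[W | box 3] = (2+2+2+12+1)/5 = 19/5.
By the law of total expectation,
E[W] = (1/3)·(23/4) + (1/3)·(13/3) + (1/3)·(19/5) = 833/180.

833/180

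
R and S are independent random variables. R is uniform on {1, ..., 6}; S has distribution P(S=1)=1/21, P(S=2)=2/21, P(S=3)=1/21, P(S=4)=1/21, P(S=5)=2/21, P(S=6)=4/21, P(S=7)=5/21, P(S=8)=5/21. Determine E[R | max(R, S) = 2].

8/5

P(max(R, S) = 2) = 5/126.
Summing R·P(x,y) over outcomes with max(R, S) = 2 gives 4/63.
E[R | max(R, S) = 2] = (4/63) / (5/126) = 8/5.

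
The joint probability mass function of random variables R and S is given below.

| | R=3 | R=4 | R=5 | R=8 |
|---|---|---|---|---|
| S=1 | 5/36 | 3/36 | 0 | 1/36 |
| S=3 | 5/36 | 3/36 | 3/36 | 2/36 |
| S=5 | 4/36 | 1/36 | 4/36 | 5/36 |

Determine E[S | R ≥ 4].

39/11

P(R ≥ 4) = 11/18.
Σ S·P over the event = 1·(3/36) + 3·(3/36) + 5·(1/36) + 3·(3/36) + 5·(4/36) + 1·(1/36) + 3·(2/36) + 5·(5/36) = 13/6.
E[S | R ≥ 4] = (13/6) / (11/18) = 39/11.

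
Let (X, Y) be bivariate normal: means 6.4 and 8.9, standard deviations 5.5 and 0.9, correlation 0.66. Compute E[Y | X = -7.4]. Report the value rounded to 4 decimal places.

7.4096

E[Y | X=x] = μ_Y + ρ(σ_Y/σ_X)(x − μ_X) for jointly normal variables.
E[Y | X=-7.4] = 8.9 + (0.66)·(0.9/5.5)·(-7.4 − (6.4)) = 8.9 + (0.108)·(-13.8) = 7.4096.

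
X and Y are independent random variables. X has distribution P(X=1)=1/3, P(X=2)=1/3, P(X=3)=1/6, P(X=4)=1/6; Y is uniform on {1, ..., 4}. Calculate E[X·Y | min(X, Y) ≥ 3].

P(min(X, Y) ≥ 3) = 1/6.
Summing XY·P(x,y) over outcomes with min(X, Y) ≥ 3 gives 49/24.
E[X·Y | min(X, Y) ≥ 3] = (49/24) / (1/6) = 49/4.

49/4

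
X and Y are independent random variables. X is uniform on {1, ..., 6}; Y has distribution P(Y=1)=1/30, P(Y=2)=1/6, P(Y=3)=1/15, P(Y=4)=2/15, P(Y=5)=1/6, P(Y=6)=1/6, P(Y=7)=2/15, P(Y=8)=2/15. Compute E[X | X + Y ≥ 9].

385/89

P(X + Y ≥ 9) = 89/180.
Summing X·P(x,y) over outcomes with X + Y ≥ 9 gives 77/36.
E[X | X + Y ≥ 9] = (77/36) / (89/180) = 385/89.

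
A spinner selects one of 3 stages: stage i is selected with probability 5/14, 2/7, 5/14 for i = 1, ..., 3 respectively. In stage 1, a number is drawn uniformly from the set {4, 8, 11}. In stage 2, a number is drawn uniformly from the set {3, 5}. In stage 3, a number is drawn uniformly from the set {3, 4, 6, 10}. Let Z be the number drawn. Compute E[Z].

997/168

E[Z | stage 1] = (4+8+11)/3 = 23/3.
E[Z | stage 2] = (3+5)/2 = 4.
E[Z | stage 3] = (3+4+6+10)/4 = 23/4.
By the law of total expectation,
E[Z] = (5/14)·(23/3) + (2/7)·(4) + (5/14)·(23/4) = 997/168.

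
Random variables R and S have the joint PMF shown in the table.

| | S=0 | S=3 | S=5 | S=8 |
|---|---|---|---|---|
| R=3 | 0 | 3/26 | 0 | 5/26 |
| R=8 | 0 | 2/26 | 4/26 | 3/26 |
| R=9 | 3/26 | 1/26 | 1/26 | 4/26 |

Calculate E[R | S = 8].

25/4

P(S = 8) = 6/13.
Σ R·P over the event = 3·(5/26) + 8·(3/26) + 9·(4/26) = 75/26.
E[R | S = 8] = (75/26) / (6/13) = 25/4.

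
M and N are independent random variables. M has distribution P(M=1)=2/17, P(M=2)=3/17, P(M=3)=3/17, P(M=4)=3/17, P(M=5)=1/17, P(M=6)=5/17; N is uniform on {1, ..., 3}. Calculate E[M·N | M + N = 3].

P(M + N = 3) = 5/51.
Summing MN·P(x,y) over outcomes with M + N = 3 gives 10/51.
E[M·N | M + N = 3] = (10/51) / (5/51) = 2.

2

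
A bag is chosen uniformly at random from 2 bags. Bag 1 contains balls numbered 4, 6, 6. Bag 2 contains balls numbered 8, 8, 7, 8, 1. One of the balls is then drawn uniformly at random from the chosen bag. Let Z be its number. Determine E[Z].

88/15

E[Z | bag 1] = (4+6+6)/3 = 16/3.
E[Z | bag 2] = (8+8+7+8+1)/5 = 32/5.
E[Z] = (1/2)·(16/3) + (1/2)·(32/5) = 88/15.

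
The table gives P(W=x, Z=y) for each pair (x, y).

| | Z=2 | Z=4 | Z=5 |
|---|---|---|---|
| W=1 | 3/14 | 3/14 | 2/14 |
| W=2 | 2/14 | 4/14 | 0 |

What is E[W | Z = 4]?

11/7

P(Z = 4) = 1/2.
Σ W·P over the event = 1·(3/14) + 2·(4/14) = 11/14.
E[W | Z = 4] = (11/14) / (1/2) = 11/7.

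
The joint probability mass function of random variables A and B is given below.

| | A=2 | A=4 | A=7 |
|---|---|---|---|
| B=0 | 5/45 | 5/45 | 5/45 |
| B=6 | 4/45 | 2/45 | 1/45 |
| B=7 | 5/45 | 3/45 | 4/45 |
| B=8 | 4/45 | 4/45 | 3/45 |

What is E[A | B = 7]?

P(B = 7) = 4/15.
Σ A·P over the event = 2·(5/45) + 4·(3/45) + 7·(4/45) = 10/9.
E[A | B = 7] = (10/9) / (4/15) = 25/6.

25/6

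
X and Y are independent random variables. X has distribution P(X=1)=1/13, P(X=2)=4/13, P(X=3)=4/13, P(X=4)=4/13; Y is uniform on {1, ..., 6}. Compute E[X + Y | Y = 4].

89/13

P(Y = 4) = 1/6.
Summing (X+Y)·P(x,y) over outcomes with Y = 4 gives 89/78.
E[X + Y | Y = 4] = (89/78) / (1/6) = 89/13.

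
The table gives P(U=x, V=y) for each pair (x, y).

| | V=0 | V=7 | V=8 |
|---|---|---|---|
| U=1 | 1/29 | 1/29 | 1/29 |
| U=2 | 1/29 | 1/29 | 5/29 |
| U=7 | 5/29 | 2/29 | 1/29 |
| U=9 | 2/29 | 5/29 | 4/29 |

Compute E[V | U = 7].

P(U = 7) = 8/29.
Summing V·P(U=x,V=y) over the conditioning event gives 22/29.
E[V | U = 7] = (22/29) / (8/29) = 11/4.

11/4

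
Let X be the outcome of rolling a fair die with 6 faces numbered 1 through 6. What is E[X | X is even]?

4

Given X is even, X is equally likely to be any of {2, 4, 6}.
E[X | X is even] = (2 + 4 + 6) / 3 = 4.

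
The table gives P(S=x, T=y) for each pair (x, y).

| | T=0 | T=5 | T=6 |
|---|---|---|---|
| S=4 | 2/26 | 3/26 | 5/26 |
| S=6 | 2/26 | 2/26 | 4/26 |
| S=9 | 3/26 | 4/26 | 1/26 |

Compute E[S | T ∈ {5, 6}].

113/19

P(T ∈ {5, 6}) = 19/26.
Σ S·P over the event = 4·(3/26) + 4·(5/26) + 6·(2/26) + 6·(4/26) + 9·(4/26) + 9·(1/26) = 113/26.
E[S | T ∈ {5, 6}] = (113/26) / (19/26) = 113/19.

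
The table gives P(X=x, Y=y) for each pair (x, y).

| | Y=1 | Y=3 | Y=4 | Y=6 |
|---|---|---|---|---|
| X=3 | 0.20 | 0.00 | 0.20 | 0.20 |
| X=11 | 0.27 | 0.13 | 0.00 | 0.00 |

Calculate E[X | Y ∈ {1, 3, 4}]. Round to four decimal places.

P(Y ∈ {1, 3, 4}) = 0.80.
Σ X·P over the event = 3·(0.20) + 3·(0.20) + 11·(0.27) + 11·(0.13) = 5.60.
E[X | Y ∈ {1, 3, 4}] = (5.60) / (0.80) = 7.0000.

7.0000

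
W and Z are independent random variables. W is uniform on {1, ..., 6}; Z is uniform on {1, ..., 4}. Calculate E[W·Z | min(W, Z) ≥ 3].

P(min(W, Z) ≥ 3) = 1/3.
Summing WZ·P(x,y) over outcomes with min(W, Z) ≥ 3 gives 21/4.
E[W·Z | min(W, Z) ≥ 3] = (21/4) / (1/3) = 63/4.

63/4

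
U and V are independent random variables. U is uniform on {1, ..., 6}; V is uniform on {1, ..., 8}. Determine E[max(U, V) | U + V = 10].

Outcomes with U + V = 10: (2,8), (3,7), (4,6), (5,5), (6,4), each with probability 1/48.
E[max(U, V) | U + V = 10] = (8 + 7 + 6 + 5 + 6) / 5 = 32/5.

32/5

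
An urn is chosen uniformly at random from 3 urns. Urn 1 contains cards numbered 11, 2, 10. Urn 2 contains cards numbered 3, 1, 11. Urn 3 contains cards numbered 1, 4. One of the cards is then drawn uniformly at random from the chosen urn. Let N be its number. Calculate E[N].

E[N | urn 1] = (11+2+10)/3 = 23/3.
E[N | urn 2] = (3+1+11)/3 = 5.
E[N | urn 3] = (1+4)/2 = 5/2.
E[N] = (1/3)·(23/3) + (1/3)·(5) + (1/3)·(5/2) = 91/18.

91/18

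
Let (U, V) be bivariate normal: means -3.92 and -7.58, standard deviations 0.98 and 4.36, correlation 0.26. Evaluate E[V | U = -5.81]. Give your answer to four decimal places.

For a bivariate normal, E[V | U=x] = μ_V + ρ·(σ_V/σ_U)·(x − μ_U).
E[V | U=-5.81] = -7.58 + (0.26)·(4.36/0.98)·(-5.81 − (-3.92)) = -7.58 + (1.1567)·(-1.89) = -9.7662.

-9.7662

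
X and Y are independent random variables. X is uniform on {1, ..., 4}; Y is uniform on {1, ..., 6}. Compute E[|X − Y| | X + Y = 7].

5/2

P(X + Y = 7) = 1/6.
Summing |X−Y|·P(x,y) over outcomes with X + Y = 7 gives 5/12.
E[|X − Y| | X + Y = 7] = (5/12) / (1/6) = 5/2.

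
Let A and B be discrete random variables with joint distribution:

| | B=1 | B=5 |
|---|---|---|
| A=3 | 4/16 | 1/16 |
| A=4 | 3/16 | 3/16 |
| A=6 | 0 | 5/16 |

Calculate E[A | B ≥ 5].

P(B ≥ 5) = 9/16.
Σ A·P over the event = 3·(1/16) + 4·(3/16) + 6·(5/16) = 45/16.
E[A | B ≥ 5] = (45/16) / (9/16) = 5.

5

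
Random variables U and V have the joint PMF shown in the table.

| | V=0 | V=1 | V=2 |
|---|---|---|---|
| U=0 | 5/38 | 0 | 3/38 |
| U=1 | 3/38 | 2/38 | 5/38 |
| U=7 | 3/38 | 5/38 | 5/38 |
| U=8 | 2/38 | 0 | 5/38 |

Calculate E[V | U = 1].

P(U = 1) = 5/19.
Summing V·P(U=x,V=y) over the conditioning event gives 6/19.
E[V | U = 1] = (6/19) / (5/19) = 6/5.

6/5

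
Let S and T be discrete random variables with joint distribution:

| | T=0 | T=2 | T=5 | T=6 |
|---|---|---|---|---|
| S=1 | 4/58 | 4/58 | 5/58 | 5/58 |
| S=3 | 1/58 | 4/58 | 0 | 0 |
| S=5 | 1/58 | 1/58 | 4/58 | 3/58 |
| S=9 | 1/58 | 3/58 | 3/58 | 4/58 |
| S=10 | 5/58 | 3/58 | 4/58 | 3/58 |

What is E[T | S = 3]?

P(S = 3) = 5/58.
Σ T·P over the event = 0·(1/58) + 2·(4/58) = 4/29.
E[T | S = 3] = (4/29) / (5/58) = 8/5.

8/5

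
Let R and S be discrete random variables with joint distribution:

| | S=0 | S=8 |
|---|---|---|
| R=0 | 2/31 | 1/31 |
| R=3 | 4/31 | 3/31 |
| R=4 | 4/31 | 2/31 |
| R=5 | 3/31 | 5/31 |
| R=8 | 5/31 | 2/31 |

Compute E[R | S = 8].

58/13

P(S = 8) = 13/31.
Σ R·P over the event = 0·(1/31) + 3·(3/31) + 4·(2/31) + 5·(5/31) + 8·(2/31) = 58/31.
E[R | S = 8] = (58/31) / (13/31) = 58/13.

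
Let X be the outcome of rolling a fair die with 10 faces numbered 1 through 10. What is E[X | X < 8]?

Given X < 8, X is equally likely to be any of {1, 2, 3, 4, 5, 6, 7}.
E[X | X < 8] = (1 + 2 + 3 + 4 + 5 + 6 + 7) / 7 = 4.

4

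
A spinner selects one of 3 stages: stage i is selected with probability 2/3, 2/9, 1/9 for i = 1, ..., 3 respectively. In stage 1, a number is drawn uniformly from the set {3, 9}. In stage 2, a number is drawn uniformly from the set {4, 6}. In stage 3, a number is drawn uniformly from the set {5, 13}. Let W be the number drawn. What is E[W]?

E[W | stage 1] = (3+9)/2 = 6.
E[W | stage 2] = (4+6)/2 = 5.
E[W | stage 3] = (5+13)/2 = 9.
E[W] = (2/3)·(6) + (2/9)·(5) + (1/9)·(9) = 55/9.

55/9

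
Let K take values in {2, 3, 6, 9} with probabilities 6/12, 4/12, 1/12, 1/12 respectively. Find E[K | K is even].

18/7

P(K is even) = 7/12.
Σ over the event: 2·1/2 + 6·1/12 = 3/2.
E[K | K is even] = (3/2) / (7/12) = 18/7.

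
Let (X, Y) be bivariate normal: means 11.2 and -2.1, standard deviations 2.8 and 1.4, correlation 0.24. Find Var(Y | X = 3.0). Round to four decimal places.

The conditional variance in a bivariate normal is σ_Y²(1 − ρ²), independent of x.
Var(Y | X=3.0) = (1.4)²·(1 − (0.24)²) = 1.96·0.9424 = 1.8471.

1.8471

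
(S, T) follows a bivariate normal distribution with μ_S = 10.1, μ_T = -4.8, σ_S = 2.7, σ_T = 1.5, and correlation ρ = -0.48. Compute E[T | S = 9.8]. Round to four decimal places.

-4.7200

For a bivariate normal, E[T | S=x] = μ_T + ρ·(σ_T/σ_S)·(x − μ_S).
E[T | S=9.8] = -4.8 + (-0.48)·(1.5/2.7)·(9.8 − (10.1)) = -4.8 + (-0.26667)·(-0.3) = -4.7200.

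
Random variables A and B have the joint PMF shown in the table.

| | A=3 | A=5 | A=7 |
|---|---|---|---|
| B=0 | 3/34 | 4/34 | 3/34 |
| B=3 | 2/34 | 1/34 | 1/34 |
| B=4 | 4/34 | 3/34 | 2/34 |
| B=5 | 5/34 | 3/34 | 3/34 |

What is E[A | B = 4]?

41/9

P(B = 4) = 9/34.
Σ A·P over the event = 3·(4/34) + 5·(3/34) + 7·(2/34) = 41/34.
E[A | B = 4] = (41/34) / (9/34) = 41/9.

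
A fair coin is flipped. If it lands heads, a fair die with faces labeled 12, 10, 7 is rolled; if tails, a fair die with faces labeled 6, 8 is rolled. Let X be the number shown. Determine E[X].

E[X | heads] = (12+10+7)/3 = 29/3.
E[X | tails] = (6+8)/2 = 7.
E[X] = (1/2)·(29/3) + (1/2)·(7) = 25/3.

25/3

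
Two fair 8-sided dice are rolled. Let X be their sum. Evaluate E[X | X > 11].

40/3

P(X > 11) = 15/64.
Σ over the event: 12·5/64 + 13·1/16 + 14·3/64 + 15·1/32 + 16·1/64 = 25/8.
E[X | X > 11] = (25/8) / (15/64) = 40/3.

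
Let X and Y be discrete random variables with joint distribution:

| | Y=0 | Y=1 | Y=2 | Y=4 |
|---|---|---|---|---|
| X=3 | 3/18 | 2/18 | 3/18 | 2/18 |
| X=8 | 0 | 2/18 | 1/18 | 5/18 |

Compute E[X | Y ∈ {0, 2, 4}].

P(Y ∈ {0, 2, 4}) = 7/9.
Σ X·P over the event = 3·(3/18) + 3·(3/18) + 3·(2/18) + 8·(1/18) + 8·(5/18) = 4.
E[X | Y ∈ {0, 2, 4}] = (4) / (7/9) = 36/7.

36/7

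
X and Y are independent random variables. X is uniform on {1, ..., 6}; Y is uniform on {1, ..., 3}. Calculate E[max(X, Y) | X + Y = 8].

11/2

P(X + Y = 8) = 1/9.
Summing max(X,Y)·P(x,y) over outcomes with X + Y = 8 gives 11/18.
E[max(X, Y) | X + Y = 8] = (11/18) / (1/9) = 11/2.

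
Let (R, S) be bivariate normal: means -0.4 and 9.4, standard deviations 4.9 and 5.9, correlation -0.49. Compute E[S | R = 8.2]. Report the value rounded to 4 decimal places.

4.3260

The regression of S on R has slope ρ·σ_S/σ_R and passes through (μ_R, μ_S).
E[S | R=8.2] = 9.4 + (-0.49)·(5.9/4.9)·(8.2 − (-0.4)) = 9.4 + (-0.59)·(8.6) = 4.3260.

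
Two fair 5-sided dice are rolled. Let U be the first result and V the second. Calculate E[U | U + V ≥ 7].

Outcomes with U + V ≥ 7: (2,5), (3,4), (3,5), (4,3), (4,4), (4,5), (5,2), (5,3), (5,4), (5,5), each with probability 1/25.
E[U | U + V ≥ 7] = (2 + 3 + 3 + 4 + 4 + 4 + 5 + 5 + 5 + 5) / 10 = 4.

4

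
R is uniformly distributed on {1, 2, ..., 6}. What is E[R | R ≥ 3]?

Given R ≥ 3, R is equally likely to be any of {3, 4, 5, 6}.
E[R | R ≥ 3] = (3 + 4 + 5 + 6) / 4 = 9/2.

9/2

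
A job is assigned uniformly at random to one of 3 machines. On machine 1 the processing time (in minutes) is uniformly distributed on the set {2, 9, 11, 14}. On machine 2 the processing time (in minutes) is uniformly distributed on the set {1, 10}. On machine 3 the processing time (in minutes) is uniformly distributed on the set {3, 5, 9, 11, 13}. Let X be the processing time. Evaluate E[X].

E[X | machine 1] = (2+9+11+14)/4 = 9.
E[X | machine 2] = (1+10)/2 = 11/2.
E[X | machine 3] = (3+5+9+11+13)/5 = 41/5.
By the law of total expectation,
E[X] = (1/3)·(9) + (1/3)·(11/2) + (1/3)·(41/5) = 227/30.

227/30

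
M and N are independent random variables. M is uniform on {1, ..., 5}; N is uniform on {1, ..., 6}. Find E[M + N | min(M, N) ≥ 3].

17/2

P(min(M, N) ≥ 3) = 2/5.
Summing (M+N)·P(x,y) over outcomes with min(M, N) ≥ 3 gives 17/5.
E[M + N | min(M, N) ≥ 3] = (17/5) / (2/5) = 17/2.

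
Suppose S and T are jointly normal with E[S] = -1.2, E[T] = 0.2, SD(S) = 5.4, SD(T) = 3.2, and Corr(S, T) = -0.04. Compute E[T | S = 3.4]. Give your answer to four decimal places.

0.0910

E[T | S=x] = μ_T + ρ(σ_T/σ_S)(x − μ_S) for jointly normal variables.
E[T | S=3.4] = 0.2 + (-0.04)·(3.2/5.4)·(3.4 − (-1.2)) = 0.2 + (-0.023704)·(4.6) = 0.0910.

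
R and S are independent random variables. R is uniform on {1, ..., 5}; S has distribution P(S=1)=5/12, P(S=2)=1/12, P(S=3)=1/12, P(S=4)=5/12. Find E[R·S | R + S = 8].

95/6

P(R + S = 8) = 1/10.
Summing RS·P(x,y) over outcomes with R + S = 8 gives 19/12.
E[R·S | R + S = 8] = (19/12) / (1/10) = 95/6.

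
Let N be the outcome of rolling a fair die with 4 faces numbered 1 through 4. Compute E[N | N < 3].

3/2

Given N < 3, N is equally likely to be any of {1, 2}.
E[N | N < 3] = (1 + 2) / 2 = 3/2.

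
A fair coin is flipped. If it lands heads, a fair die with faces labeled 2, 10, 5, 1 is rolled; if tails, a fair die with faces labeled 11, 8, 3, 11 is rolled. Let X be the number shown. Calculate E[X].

51/8

E[X | heads] = (2+10+5+1)/4 = 9/2.
E[X | tails] = (11+8+3+11)/4 = 33/4.
E[X] = (1/2)·(9/2) + (1/2)·(33/4) = 51/8.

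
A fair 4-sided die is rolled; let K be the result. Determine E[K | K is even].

3

Given K is even, K is equally likely to be any of {2, 4}.
E[K | K is even] = (2 + 4) / 2 = 3.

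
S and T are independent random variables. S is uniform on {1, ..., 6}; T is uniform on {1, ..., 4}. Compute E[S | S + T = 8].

5

Outcomes with S + T = 8: (4,4), (5,3), (6,2), each with probability 1/24.
E[S | S + T = 8] = (4 + 5 + 6) / 3 = 5.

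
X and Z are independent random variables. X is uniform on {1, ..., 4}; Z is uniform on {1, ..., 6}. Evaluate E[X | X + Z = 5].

5/2

Outcomes with X + Z = 5: (1,4), (2,3), (3,2), (4,1), each with probability 1/24.
E[X | X + Z = 5] = (1 + 2 + 3 + 4) / 4 = 5/2.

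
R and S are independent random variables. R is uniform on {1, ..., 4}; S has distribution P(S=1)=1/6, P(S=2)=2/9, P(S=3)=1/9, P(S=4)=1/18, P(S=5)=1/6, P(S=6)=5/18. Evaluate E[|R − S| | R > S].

P(R > S) = 19/72.
Summing |R−S|·P(x,y) over outcomes with R > S gives 4/9.
E[|R − S| | R > S] = (4/9) / (19/72) = 32/19.

32/19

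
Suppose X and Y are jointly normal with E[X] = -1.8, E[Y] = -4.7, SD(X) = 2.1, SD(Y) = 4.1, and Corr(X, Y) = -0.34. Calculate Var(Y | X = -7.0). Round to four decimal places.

Var(Y | X=x) = (1 − ρ²)·σ_Y².
Var(Y | X=-7.0) = (4.1)²·(1 − (-0.34)²) = 16.81·0.8844 = 14.8668.

14.8668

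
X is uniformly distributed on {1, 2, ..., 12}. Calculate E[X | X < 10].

Given X < 10, X is equally likely to be any of {1, 2, 3, 4, 5, 6, 7, 8, 9}.
E[X | X < 10] = (1 + 2 + 3 + 4 + 5 + 6 + 7 + 8 + 9) / 9 = 5.

5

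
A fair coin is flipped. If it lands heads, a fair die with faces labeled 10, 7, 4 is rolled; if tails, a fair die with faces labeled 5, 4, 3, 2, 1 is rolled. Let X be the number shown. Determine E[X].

5

E[X | heads] = (10+7+4)/3 = 7.
E[X | tails] = (5+4+3+2+1)/5 = 3.
By the law of total expectation,
E[X] = (1/2)·(7) + (1/2)·(3) = 5.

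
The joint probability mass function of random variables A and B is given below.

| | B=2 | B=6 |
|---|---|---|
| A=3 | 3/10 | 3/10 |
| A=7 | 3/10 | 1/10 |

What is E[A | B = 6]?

4

P(B = 6) = 2/5.
Σ A·P over the event = 3·(3/10) + 7·(1/10) = 8/5.
E[A | B = 6] = (8/5) / (2/5) = 4.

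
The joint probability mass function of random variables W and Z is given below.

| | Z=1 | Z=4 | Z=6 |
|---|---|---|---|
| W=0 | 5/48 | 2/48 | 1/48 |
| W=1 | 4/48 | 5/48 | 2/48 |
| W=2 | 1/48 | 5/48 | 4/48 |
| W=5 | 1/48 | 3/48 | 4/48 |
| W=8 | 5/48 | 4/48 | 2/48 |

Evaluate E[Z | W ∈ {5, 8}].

70/19

P(W ∈ {5, 8}) = 19/48.
Σ Z·P over the event = 1·(1/48) + 4·(3/48) + 6·(4/48) + 1·(5/48) + 4·(4/48) + 6·(2/48) = 35/24.
E[Z | W ∈ {5, 8}] = (35/24) / (19/48) = 70/19.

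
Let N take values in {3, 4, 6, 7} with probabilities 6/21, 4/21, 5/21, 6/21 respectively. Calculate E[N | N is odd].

5

P(N is odd) = 4/7.
Σ over the event: 3·2/7 + 7·2/7 = 20/7.
E[N | N is odd] = (20/7) / (4/7) = 5.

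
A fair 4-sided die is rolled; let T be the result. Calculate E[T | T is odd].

2

Given T is odd, T is equally likely to be any of {1, 3}.
E[T | T is odd] = (1 + 3) / 2 = 2.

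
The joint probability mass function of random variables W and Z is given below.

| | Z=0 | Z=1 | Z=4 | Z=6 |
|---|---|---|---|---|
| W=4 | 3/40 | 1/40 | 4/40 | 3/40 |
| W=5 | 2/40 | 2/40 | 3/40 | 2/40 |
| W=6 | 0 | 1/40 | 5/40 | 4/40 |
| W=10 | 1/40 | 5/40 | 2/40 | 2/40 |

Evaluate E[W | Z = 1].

70/9

P(Z = 1) = 9/40.
Σ W·P over the event = 4·(1/40) + 5·(2/40) + 6·(1/40) + 10·(5/40) = 7/4.
E[W | Z = 1] = (7/4) / (9/40) = 70/9.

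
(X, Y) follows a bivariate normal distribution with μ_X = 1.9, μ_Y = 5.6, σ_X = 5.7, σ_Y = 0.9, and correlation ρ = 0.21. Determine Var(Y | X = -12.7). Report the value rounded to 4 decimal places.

0.7743

For a bivariate normal, Var(Y | X=x) = σ_Y²(1 − ρ²).
Var(Y | X=-12.7) = (0.9)²·(1 − (0.21)²) = 0.81·0.9559 = 0.7743.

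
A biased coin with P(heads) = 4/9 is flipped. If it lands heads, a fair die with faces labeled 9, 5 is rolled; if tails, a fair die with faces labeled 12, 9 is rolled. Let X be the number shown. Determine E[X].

161/18

E[X | heads] = (9+5)/2 = 7.
E[X | tails] = (12+9)/2 = 21/2.
E[X] = (4/9)·(7) + (5/9)·(21/2) = 161/18.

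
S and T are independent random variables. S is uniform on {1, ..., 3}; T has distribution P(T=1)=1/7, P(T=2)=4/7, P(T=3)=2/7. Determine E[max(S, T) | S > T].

17/6

P(S > T) = 2/7.
Summing max(S,T)·P(x,y) over outcomes with S > T gives 17/21.
E[max(S, T) | S > T] = (17/21) / (2/7) = 17/6.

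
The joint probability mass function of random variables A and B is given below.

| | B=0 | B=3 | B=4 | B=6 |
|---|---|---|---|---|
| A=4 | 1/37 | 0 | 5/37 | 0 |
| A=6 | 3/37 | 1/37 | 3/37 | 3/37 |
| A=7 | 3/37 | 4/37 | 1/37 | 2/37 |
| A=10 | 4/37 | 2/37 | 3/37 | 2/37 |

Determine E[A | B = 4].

25/4

P(B = 4) = 12/37.
Σ A·P over the event = 4·(5/37) + 6·(3/37) + 7·(1/37) + 10·(3/37) = 75/37.
E[A | B = 4] = (75/37) / (12/37) = 25/4.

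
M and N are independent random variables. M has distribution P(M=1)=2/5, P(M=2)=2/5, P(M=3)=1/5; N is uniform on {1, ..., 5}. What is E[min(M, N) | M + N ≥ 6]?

19/9

P(M + N ≥ 6) = 9/25.
Summing min(M,N)·P(x,y) over outcomes with M + N ≥ 6 gives 19/25.
E[min(M, N) | M + N ≥ 6] = (19/25) / (9/25) = 19/9.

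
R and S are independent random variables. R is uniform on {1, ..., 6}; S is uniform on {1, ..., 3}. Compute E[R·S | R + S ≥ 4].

P(R + S ≥ 4) = 5/6.
Summing RS·P(x,y) over outcomes with R + S ≥ 4 gives 121/18.
E[R·S | R + S ≥ 4] = (121/18) / (5/6) = 121/15.

121/15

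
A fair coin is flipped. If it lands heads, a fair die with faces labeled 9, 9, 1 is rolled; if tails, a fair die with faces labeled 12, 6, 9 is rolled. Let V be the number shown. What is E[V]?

E[V | heads] = (9+9+1)/3 = 19/3.
E[V | tails] = (12+6+9)/3 = 9.
E[V] = (1/2)·(19/3) + (1/2)·(9) = 23/3.

23/3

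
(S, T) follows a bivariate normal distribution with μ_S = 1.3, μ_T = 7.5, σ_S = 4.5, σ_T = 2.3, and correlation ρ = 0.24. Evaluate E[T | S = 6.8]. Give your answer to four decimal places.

The regression of T on S has slope ρ·σ_T/σ_S and passes through (μ_S, μ_T).
E[T | S=6.8] = 7.5 + (0.24)·(2.3/4.5)·(6.8 − (1.3)) = 7.5 + (0.12267)·(5.5) = 8.1747.

8.1747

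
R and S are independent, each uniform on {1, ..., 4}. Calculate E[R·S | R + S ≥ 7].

40/3

Outcomes with R + S ≥ 7: (3,4), (4,3), (4,4), each with probability 1/16.
E[R·S | R + S ≥ 7] = (12 + 12 + 16) / 3 = 40/3.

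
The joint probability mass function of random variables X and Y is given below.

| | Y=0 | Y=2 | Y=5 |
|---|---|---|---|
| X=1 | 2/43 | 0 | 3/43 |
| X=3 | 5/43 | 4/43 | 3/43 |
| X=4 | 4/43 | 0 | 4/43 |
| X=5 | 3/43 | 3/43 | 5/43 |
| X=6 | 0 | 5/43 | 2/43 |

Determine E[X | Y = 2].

19/4

P(Y = 2) = 12/43.
Σ X·P over the event = 3·(4/43) + 5·(3/43) + 6·(5/43) = 57/43.
E[X | Y = 2] = (57/43) / (12/43) = 19/4.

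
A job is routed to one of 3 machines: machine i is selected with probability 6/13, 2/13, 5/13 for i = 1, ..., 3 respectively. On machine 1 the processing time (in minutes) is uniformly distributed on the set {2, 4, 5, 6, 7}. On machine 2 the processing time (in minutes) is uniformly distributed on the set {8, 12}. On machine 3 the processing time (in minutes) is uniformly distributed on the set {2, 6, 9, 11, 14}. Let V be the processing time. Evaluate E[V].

E[V | machine 1] = (2+4+5+6+7)/5 = 24/5.
E[V | machine 2] = (8+12)/2 = 10.
E[V | machine 3] = (2+6+9+11+14)/5 = 42/5.
By the law of total expectation,
E[V] = (6/13)·(24/5) + (2/13)·(10) + (5/13)·(42/5) = 454/65.

454/65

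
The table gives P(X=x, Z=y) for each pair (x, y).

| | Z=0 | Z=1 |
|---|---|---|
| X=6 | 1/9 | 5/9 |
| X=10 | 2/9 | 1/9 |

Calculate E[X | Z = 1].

20/3

P(Z = 1) = 2/3.
Σ X·P over the event = 6·(5/9) + 10·(1/9) = 40/9.
E[X | Z = 1] = (40/9) / (2/3) = 20/3.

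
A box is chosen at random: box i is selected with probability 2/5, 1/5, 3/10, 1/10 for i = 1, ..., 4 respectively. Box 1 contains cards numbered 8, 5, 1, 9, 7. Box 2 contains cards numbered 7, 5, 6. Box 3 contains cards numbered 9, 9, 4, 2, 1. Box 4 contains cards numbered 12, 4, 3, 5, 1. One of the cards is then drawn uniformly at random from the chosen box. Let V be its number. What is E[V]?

E[V | box 1] = (8+5+1+9+7)/5 = 6.
E[V | box 2] = (7+5+6)/3 = 6.
E[V | box 3] = (9+9+4+2+1)/5 = 5.
E[V | box 4] = (12+4+3+5+1)/5 = 5.
E[V] = (2/5)·(6) + (1/5)·(6) + (3/10)·(5) + (1/10)·(5) = 28/5.

28/5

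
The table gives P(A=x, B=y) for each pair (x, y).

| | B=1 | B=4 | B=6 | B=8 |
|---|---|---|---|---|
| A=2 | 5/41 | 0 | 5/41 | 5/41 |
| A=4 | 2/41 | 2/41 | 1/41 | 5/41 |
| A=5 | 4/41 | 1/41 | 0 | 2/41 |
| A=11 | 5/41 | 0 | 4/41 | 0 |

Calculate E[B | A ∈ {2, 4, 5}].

155/32

P(A ∈ {2, 4, 5}) = 32/41.
Summing B·P(A=x,B=y) over the conditioning event gives 155/41.
E[B | A ∈ {2, 4, 5}] = (155/41) / (32/41) = 155/32.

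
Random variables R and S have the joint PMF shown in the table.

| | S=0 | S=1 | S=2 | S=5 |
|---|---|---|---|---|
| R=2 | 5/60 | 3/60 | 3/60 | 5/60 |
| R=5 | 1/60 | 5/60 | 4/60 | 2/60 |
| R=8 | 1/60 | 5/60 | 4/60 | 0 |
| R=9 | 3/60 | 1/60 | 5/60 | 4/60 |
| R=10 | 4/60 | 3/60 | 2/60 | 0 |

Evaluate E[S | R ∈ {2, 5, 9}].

88/41

P(R ∈ {2, 5, 9}) = 41/60.
Summing S·P(R=x,S=y) over the conditioning event gives 22/15.
E[S | R ∈ {2, 5, 9}] = (22/15) / (41/60) = 88/41.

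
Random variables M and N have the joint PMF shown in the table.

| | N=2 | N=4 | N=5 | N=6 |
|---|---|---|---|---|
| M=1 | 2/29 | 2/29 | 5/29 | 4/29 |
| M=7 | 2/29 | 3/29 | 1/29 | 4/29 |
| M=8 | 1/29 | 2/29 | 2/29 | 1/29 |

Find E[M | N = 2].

24/5

P(N = 2) = 5/29.
Summing M·P(M=x,N=y) over the conditioning event gives 24/29.
E[M | N = 2] = (24/29) / (5/29) = 24/5.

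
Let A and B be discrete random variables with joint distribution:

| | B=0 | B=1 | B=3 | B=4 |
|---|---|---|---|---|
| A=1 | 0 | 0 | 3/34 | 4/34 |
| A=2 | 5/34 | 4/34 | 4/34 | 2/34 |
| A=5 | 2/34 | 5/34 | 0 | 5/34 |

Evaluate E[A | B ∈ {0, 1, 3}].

64/23

P(B ∈ {0, 1, 3}) = 23/34.
Σ A·P over the event = 1·(3/34) + 2·(5/34) + 2·(4/34) + 2·(4/34) + 5·(2/34) + 5·(5/34) = 32/17.
E[A | B ∈ {0, 1, 3}] = (32/17) / (23/34) = 64/23.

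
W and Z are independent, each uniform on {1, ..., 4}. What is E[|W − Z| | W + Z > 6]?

P(W + Z > 6) = 3/16.
Summing |W−Z|·P(x,y) over outcomes with W + Z > 6 gives 1/8.
E[|W − Z| | W + Z > 6] = (1/8) / (3/16) = 2/3.

2/3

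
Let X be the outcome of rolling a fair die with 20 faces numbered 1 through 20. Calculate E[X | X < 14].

7

P(X < 14) = 13/20.
E[X | X < 14] = (91/20) / (13/20) = 7.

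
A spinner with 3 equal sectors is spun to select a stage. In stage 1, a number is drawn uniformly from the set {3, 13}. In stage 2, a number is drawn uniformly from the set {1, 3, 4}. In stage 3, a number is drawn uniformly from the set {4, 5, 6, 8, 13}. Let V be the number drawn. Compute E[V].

E[V | stage 1] = (3+13)/2 = 8.
E[V | stage 2] = (1+3+4)/3 = 8/3.
E[V | stage 3] = (4+5+6+8+13)/5 = 36/5.
By the law of total expectation,
E[V] = (1/3)·(8) + (1/3)·(8/3) + (1/3)·(36/5) = 268/45.

268/45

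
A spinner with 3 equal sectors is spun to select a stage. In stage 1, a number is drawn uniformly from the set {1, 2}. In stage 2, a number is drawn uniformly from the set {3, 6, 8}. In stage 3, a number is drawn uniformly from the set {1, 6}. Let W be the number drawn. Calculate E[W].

E[W | stage 1] = (1+2)/2 = 3/2.
E[W | stage 2] = (3+6+8)/3 = 17/3.
E[W | stage 3] = (1+6)/2 = 7/2.
E[W] = (1/3)·(3/2) + (1/3)·(17/3) + (1/3)·(7/2) = 32/9.

32/9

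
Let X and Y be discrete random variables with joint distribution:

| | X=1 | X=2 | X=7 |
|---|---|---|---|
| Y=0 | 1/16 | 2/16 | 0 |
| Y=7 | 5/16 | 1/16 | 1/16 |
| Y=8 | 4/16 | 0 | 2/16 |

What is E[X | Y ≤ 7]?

P(Y ≤ 7) = 5/8.
Σ X·P over the event = 1·(1/16) + 1·(5/16) + 2·(2/16) + 2·(1/16) + 7·(1/16) = 19/16.
E[X | Y ≤ 7] = (19/16) / (5/8) = 19/10.

19/10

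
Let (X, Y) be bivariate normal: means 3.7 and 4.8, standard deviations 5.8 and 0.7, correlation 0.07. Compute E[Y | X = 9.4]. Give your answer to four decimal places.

For a bivariate normal, E[Y | X=x] = μ_Y + ρ·(σ_Y/σ_X)·(x − μ_X).
E[Y | X=9.4] = 4.8 + (0.07)·(0.7/5.8)·(9.4 − (3.7)) = 4.8 + (0.0084483)·(5.7) = 4.8482.

4.8482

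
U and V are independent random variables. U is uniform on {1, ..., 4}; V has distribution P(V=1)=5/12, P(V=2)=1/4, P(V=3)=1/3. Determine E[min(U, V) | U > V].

P(U > V) = 25/48.
Summing min(U,V)·P(x,y) over outcomes with U > V gives 13/16.
E[min(U, V) | U > V] = (13/16) / (25/48) = 39/25.

39/25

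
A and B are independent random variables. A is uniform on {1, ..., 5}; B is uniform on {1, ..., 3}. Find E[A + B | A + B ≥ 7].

Outcomes with A + B ≥ 7: (4,3), (5,2), (5,3), each with probability 1/15.
E[A + B | A + B ≥ 7] = (7 + 7 + 8) / 3 = 22/3.

22/3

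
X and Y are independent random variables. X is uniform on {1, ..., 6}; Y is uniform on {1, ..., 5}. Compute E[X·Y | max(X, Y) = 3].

27/5

Outcomes with max(X, Y) = 3: (1,3), (2,3), (3,1), (3,2), (3,3), each with probability 1/30.
E[X·Y | max(X, Y) = 3] = (3 + 6 + 3 + 6 + 9) / 5 = 27/5.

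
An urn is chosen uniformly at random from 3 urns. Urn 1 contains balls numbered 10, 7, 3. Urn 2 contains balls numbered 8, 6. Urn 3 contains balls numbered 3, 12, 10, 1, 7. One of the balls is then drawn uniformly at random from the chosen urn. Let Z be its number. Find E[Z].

304/45

E[Z | urn 1] = (10+7+3)/3 = 20/3.
E[Z | urn 2] = (8+6)/2 = 7.
E[Z | urn 3] = (3+12+10+1+7)/5 = 33/5.
E[Z] = (1/3)·(20/3) + (1/3)·(7) + (1/3)·(33/5) = 304/45.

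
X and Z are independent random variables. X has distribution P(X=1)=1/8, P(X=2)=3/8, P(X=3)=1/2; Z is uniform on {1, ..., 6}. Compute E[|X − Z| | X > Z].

P(X > Z) = 11/48.
Summing |X−Z|·P(x,y) over outcomes with X > Z gives 5/16.
E[|X − Z| | X > Z] = (5/16) / (11/48) = 15/11.

15/11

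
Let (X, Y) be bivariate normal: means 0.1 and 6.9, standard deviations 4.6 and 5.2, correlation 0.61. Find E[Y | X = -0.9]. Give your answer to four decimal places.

6.2104

E[Y | X=x] = μ_Y + ρ(σ_Y/σ_X)(x − μ_X) for jointly normal variables.
E[Y | X=-0.9] = 6.9 + (0.61)·(5.2/4.6)·(-0.9 − (0.1)) = 6.9 + (0.68957)·(-1) = 6.2104.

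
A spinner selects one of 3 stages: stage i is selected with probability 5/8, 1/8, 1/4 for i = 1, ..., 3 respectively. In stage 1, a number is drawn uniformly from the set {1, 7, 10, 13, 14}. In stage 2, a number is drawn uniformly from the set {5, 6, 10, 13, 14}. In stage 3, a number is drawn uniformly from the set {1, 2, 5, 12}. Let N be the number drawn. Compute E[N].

323/40

E[N | stage 1] = (1+7+10+13+14)/5 = 9.
E[N | stage 2] = (5+6+10+13+14)/5 = 48/5.
E[N | stage 3] = (1+2+5+12)/4 = 5.
E[N] = (5/8)·(9) + (1/8)·(48/5) + (1/4)·(5) = 323/40.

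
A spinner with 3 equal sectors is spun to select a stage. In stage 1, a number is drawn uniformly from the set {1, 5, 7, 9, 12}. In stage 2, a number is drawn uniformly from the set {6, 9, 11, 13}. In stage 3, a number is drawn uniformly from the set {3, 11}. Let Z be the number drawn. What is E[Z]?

157/20

E[Z | stage 1] = (1+5+7+9+12)/5 = 34/5.
E[Z | stage 2] = (6+9+11+13)/4 = 39/4.
E[Z | stage 3] = (3+11)/2 = 7.
E[Z] = (1/3)·(34/5) + (1/3)·(39/4) + (1/3)·(7) = 157/20.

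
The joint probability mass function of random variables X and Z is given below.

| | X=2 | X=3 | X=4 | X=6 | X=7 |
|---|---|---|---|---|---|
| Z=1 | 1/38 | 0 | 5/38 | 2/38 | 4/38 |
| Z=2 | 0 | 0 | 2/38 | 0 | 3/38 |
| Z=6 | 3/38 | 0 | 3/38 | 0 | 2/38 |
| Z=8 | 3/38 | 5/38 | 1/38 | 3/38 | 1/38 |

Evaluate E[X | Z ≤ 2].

91/17

P(Z ≤ 2) = 17/38.
Σ X·P over the event = 2·(1/38) + 4·(5/38) + 4·(2/38) + 6·(2/38) + 7·(4/38) + 7·(3/38) = 91/38.
E[X | Z ≤ 2] = (91/38) / (17/38) = 91/17.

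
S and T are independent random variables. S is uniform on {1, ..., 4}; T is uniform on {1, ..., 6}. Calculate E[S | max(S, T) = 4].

22/7

P(max(S, T) = 4) = 7/24.
Summing S·P(x,y) over outcomes with max(S, T) = 4 gives 11/12.
E[S | max(S, T) = 4] = (11/12) / (7/24) = 22/7.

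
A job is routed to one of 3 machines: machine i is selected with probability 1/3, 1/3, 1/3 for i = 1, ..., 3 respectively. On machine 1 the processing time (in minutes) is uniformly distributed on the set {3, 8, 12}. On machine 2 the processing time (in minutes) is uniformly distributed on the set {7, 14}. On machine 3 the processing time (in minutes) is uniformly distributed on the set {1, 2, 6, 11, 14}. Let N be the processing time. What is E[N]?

749/90

E[N | machine 1] = (3+8+12)/3 = 23/3.
E[N | machine 2] = (7+14)/2 = 21/2.
E[N | machine 3] = (1+2+6+11+14)/5 = 34/5.
By the law of total expectation,
E[N] = (1/3)·(23/3) + (1/3)·(21/2) + (1/3)·(34/5) = 749/90.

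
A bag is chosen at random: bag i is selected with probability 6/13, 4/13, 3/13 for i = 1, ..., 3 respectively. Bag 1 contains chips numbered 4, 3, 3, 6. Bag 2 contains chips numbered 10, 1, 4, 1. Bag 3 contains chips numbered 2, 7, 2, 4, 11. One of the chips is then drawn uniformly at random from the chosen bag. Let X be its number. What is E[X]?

278/65

E[X | bag 1] = (4+3+3+6)/4 = 4.
E[X | bag 2] = (10+1+4+1)/4 = 4.
E[X | bag 3] = (2+7+2+4+11)/5 = 26/5.
By the law of total expectation,
E[X] = (6/13)·(4) + (4/13)·(4) + (3/13)·(26/5) = 278/65.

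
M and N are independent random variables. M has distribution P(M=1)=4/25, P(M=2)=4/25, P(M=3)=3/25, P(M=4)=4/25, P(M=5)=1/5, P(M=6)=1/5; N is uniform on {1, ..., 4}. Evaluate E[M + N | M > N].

431/62

P(M > N) = 31/50.
Summing (M+N)·P(x,y) over outcomes with M > N gives 431/100.
E[M + N | M > N] = (431/100) / (31/50) = 431/62.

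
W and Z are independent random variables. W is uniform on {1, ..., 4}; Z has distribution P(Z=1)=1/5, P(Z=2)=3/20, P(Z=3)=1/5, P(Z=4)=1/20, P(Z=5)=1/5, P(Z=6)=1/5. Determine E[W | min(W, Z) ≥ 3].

P(min(W, Z) ≥ 3) = 13/40.
Summing W·P(x,y) over outcomes with min(W, Z) ≥ 3 gives 91/80.
E[W | min(W, Z) ≥ 3] = (91/80) / (13/40) = 7/2.

7/2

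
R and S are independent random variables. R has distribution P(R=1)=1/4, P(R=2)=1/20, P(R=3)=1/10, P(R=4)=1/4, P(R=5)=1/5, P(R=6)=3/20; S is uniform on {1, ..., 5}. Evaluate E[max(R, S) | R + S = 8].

P(R + S = 8) = 7/50.
Summing max(R,S)·P(x,y) over outcomes with R + S = 8 gives 17/25.
E[max(R, S) | R + S = 8] = (17/25) / (7/50) = 34/7.

34/7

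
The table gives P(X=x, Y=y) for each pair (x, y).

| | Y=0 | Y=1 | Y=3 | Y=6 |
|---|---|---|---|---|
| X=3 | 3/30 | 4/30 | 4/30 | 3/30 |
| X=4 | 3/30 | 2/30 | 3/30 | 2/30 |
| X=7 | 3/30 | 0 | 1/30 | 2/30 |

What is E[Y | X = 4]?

23/10

P(X = 4) = 1/3.
Σ Y·P over the event = 0·(3/30) + 1·(2/30) + 3·(3/30) + 6·(2/30) = 23/30.
E[Y | X = 4] = (23/30) / (1/3) = 23/10.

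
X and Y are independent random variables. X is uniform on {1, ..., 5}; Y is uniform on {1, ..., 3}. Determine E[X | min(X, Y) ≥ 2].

Outcomes with min(X, Y) ≥ 2: (2,2), (2,3), (3,2), (3,3), (4,2), (4,3), (5,2), (5,3), each with probability 1/15.
E[X | min(X, Y) ≥ 2] = (2 + 2 + 3 + 3 + 4 + 4 + 5 + 5) / 8 = 7/2.

7/2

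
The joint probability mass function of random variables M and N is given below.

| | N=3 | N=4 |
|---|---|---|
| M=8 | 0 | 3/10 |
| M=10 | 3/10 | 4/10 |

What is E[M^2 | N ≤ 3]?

P(N ≤ 3) = 3/10.
Σ M^2·P over the event = 100·(3/10) = 30.
E[M^2 | N ≤ 3] = (30) / (3/10) = 100.

100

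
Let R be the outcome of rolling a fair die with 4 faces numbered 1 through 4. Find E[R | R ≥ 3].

Given R ≥ 3, R is equally likely to be any of {3, 4}.
E[R | R ≥ 3] = (3 + 4) / 2 = 7/2.

7/2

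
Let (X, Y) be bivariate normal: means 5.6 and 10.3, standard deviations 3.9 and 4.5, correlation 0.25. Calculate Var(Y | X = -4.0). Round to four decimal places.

18.9844

The conditional variance in a bivariate normal is σ_Y²(1 − ρ²), independent of x.
Var(Y | X=-4.0) = (4.5)²·(1 − (0.25)²) = 20.25·0.9375 = 18.9844.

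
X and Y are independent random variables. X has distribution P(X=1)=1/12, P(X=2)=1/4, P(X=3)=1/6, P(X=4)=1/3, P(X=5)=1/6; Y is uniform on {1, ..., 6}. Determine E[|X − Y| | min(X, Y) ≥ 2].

P(min(X, Y) ≥ 2) = 55/72.
Summing |X−Y|·P(x,y) over outcomes with min(X, Y) ≥ 2 gives 41/36.
E[|X − Y| | min(X, Y) ≥ 2] = (41/36) / (55/72) = 82/55.

82/55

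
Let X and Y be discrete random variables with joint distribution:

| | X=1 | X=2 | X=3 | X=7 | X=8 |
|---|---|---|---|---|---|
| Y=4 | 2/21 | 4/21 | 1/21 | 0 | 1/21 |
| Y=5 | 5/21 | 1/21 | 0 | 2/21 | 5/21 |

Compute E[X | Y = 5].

61/13

P(Y = 5) = 13/21.
Σ X·P over the event = 1·(5/21) + 2·(1/21) + 7·(2/21) + 8·(5/21) = 61/21.
E[X | Y = 5] = (61/21) / (13/21) = 61/13.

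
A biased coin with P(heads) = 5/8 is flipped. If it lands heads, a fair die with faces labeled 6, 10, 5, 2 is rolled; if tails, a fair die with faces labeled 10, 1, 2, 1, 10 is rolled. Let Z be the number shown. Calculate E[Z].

E[Z | heads] = (6+10+5+2)/4 = 23/4.
E[Z | tails] = (10+1+2+1+10)/5 = 24/5.
E[Z] = (5/8)·(23/4) + (3/8)·(24/5) = 863/160.

863/160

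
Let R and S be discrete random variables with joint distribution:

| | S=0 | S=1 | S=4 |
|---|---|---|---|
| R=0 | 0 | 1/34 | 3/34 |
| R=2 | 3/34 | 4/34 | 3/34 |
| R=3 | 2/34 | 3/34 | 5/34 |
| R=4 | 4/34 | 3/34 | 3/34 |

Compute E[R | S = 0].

28/9

P(S = 0) = 9/34.
Σ R·P over the event = 2·(3/34) + 3·(2/34) + 4·(4/34) = 14/17.
E[R | S = 0] = (14/17) / (9/34) = 28/9.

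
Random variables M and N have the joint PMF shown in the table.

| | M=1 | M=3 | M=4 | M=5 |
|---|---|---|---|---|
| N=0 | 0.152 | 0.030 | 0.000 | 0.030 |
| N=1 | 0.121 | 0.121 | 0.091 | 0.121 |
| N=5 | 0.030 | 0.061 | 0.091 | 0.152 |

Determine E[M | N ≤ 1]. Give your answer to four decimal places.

P(N ≤ 1) = 0.666.
Σ M·P over the event = 1·(0.152) + 1·(0.121) + 3·(0.030) + 3·(0.121) + 4·(0.091) + 5·(0.030) + 5·(0.121) = 1.845.
E[M | N ≤ 1] = (1.845) / (0.666) = 2.7703.

2.7703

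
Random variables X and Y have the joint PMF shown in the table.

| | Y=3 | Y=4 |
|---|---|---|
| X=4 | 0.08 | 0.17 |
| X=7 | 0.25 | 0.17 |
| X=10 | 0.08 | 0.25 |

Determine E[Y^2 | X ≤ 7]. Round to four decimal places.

12.5522

P(X ≤ 7) = 0.67.
Σ Y^2·P over the event = 9·(0.08) + 16·(0.17) + 9·(0.25) + 16·(0.17) = 8.41.
E[Y^2 | X ≤ 7] = (8.41) / (0.67) = 12.5522.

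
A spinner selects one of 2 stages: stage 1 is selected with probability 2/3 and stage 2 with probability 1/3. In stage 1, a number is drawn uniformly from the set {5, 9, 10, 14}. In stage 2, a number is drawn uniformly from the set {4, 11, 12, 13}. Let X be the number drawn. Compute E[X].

29/3

E[X | stage 1] = (5+9+10+14)/4 = 19/2.
E[X | stage 2] = (4+11+12+13)/4 = 10.
E[X] = (2/3)·(19/2) + (1/3)·(10) = 29/3.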